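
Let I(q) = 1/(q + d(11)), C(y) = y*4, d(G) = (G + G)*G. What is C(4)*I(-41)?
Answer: 16/201 ≈ 0.079602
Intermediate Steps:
d(G) = 2*G**2 (d(G) = (2*G)*G = 2*G**2)
C(y) = 4*y
I(q) = 1/(242 + q) (I(q) = 1/(q + 2*11**2) = 1/(q + 2*121) = 1/(q + 242) = 1/(242 + q))
C(4)*I(-41) = (4*4)/(242 - 41) = 16/201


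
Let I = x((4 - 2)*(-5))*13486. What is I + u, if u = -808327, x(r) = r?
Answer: -943187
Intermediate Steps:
I = -134860 (I = ((4 - 2)*(-5))*13486 = (2*(-5))*13486 = -10*13486 = -134860)
I + u = -134860 - 808327 = -943187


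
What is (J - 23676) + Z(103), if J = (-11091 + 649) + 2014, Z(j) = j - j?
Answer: -32104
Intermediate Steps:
Z(j) = 0
J = -8428 (J = -10442 + 2014 = -8428)
(J - 23676) + Z(103) = (-8428 - 23676) + 0 = -32104 + 0 = -32104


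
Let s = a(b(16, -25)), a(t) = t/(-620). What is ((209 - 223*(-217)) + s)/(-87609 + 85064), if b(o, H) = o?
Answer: -7532996/394475 ≈ -19.096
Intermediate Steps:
a(t) = -t/620 (a(t) = t*(-1/620) = -t/620)
s = -4/155 (s = -1/620*16 = -4/155 ≈ -0.025806)
((209 - 223*(-217)) + s)/(-87609 + 85064) = ((209 - 223*(-217)) - 4/155)/(-87609 + 85064) = ((209 + 48391) - 4/155)/(-2545) = (48600 - 4/155)*(-1/2545) = (7532996/155)*(-1/2545) = -7532996/394475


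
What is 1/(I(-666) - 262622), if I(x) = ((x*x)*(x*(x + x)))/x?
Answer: -1/591079214 ≈ -1.6918e-9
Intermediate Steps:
I(x) = 2*x**3 (I(x) = (x**2*(x*(2*x)))/x = (x**2*(2*x**2))/x = (2*x**4)/x = 2*x**3)
1/(I(-666) - 262622) = 1/(2*(-666)**3 - 262622) = 1/(2*(-295408296) - 262622) = 1/(-590816592 - 262622) = 1/(-591079214) = -1/591079214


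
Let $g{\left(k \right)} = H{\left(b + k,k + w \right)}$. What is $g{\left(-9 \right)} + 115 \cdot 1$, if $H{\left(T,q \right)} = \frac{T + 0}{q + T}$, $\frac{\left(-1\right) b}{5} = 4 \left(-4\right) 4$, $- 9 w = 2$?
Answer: $\frac{315139}{2716} \approx 116.03$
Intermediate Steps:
$w = - \frac{2}{9}$ ($w = \left(- \frac{1}{9}\right) 2 = - \frac{2}{9} \approx -0.22222$)
$b = 320$ ($b = - 5 \cdot 4 \left(-4\right) 4 = - 5 \left(\left(-16\right) 4\right) = \left(-5\right) \left(-64\right) = 320$)
$H{\left(T,q \right)} = \frac{T}{T + q}$
$g{\left(k \right)} = \frac{320 + k}{\frac{2878}{9} + 2 k}$ ($g{\left(k \right)} = \frac{320 + k}{\left(320 + k\right) + \left(k - \frac{2}{9}\right)} = \frac{320 + k}{\left(320 + k\right) + \left(- \frac{2}{9} + k\right)} = \frac{320 + k}{\frac{2878}{9} + 2 k}$)
$g{\left(-9 \right)} + 115 \cdot 1 = \frac{9 \left(320 - 9\right)}{2 \left(1439 + 9 \left(-9\right)\right)} + 115 \cdot 1 = \frac{9}{2} \frac{1}{1439 - 81} \cdot 311 + 115 = \frac{9}{2} \cdot \frac{1}{1358} \cdot 311 + 115 = \frac{2799}{2716} + 115 = \frac{315139}{2716}$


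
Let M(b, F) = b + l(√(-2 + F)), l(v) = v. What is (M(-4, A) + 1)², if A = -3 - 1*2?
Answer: (3 - I*√7)² ≈ 2.0 - 15.875*I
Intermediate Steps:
A = -5 (A = -3 - 2 = -5)
M(b, F) = b + √(-2 + F)
(M(-4, A) + 1)² = ((-4 + √(-2 - 5)) + 1)² = ((-4 + √(-7)) + 1)² = ((-4 + I*√7) + 1)² = (-3 + I*√7)²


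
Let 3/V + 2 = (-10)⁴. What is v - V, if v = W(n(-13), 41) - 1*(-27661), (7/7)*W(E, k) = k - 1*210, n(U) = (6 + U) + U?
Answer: 274865013/9998 ≈ 27492.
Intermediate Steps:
n(U) = 6 + 2*U
W(E, k) = -210 + k (W(E, k) = k - 1*210 = k - 210 = -210 + k)
V = 3/9998 (V = 3/(-2 + (-10)⁴) = 3/(-2 + 10000) = 3/9998 ≈ 0.00030006)
v = 27492 (v = (-210 + 41) - 1*(-27661) = -169 + 27661 = 27492)
v - V = 27492 - 1*3/9998 = 27492 - 3/9998 = 274865013/9998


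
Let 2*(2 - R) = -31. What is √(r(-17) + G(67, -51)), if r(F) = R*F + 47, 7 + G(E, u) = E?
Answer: I*√762/2 ≈ 13.802*I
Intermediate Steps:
R = 35/2 (R = 2 - ½*(-31) = 2 + 31/2 = 35/2 ≈ 17.500)
G(E, u) = -7 + E
r(F) = 47 + 35*F/2 (r(F) = 35*F/2 + 47 = 47 + 35*F/2)
√(r(-17) + G(67, -51)) = √((47 + (35/2)*(-17)) + (-7 + 67)) = √((47 - 595/2) + 60) = √(-501/2 + 60) = √(-381/2) = I*√762/2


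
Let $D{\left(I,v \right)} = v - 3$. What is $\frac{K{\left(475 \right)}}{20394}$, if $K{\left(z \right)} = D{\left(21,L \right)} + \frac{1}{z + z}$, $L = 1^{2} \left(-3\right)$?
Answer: $- \frac{5699}{19374300} \approx -0.00029415$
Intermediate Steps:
$L = -3$ ($L = 1 \left(-3\right) = -3$)
$D{\left(I,v \right)} = -3 + v$
$K{\left(z \right)} = -6 + \frac{1}{2 z}$ ($K{\left(z \right)} = \left(-3 - 3\right) + \frac{1}{z + z} = -6 + \frac{1}{2 z}$)
$\frac{K{\left(475 \right)}}{20394} = \frac{-6 + \frac{1}{2 \cdot 475}}{20394} = \left(-6 + \frac{1}{2} \cdot \frac{1}{475}\right) \frac{1}{20394} = \left(-6 + \frac{1}{950}\right) \frac{1}{20394} = \left(- \frac{5699}{950}\right) \frac{1}{20394} = - \frac{5699}{19374300}$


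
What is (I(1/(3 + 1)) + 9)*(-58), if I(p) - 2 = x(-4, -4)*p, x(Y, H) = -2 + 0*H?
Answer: -609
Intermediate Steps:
x(Y, H) = -2 (x(Y, H) = -2 + 0 = -2)
I(p) = 2 - 2*p
(I(1/(3 + 1)) + 9)*(-58) = ((2 - 2/(3 + 1)) + 9)*(-58) = ((2 - 2/4) + 9)*(-58) = ((2 - 2*1/4) + 9)*(-58) = ((2 - 1/2) + 9)*(-58) = (3/2 + 9)*(-58) = (21/2)*(-58) = -609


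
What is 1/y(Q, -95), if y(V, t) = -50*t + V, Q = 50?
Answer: 1/4800 ≈ 0.00020833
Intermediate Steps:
y(V, t) = V - 50*t
1/y(Q, -95) = 1/(50 - 50*(-95)) = 1/(50 + 4750) = 1/4800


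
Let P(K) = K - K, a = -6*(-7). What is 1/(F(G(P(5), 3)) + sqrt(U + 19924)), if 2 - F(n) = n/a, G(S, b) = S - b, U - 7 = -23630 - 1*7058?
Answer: 406/2109213 - 196*I*sqrt(10757)/2109213 ≈ 0.00019249 - 0.0096379*I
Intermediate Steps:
a = 42
P(K) = 0
U = -30681 (U = 7 + (-23630 - 1*7058) = 7 + (-23630 - 7058) = 7 - 30688 = -30681)
F(n) = 2 - n/42
1/(F(G(P(5), 3)) + sqrt(U + 19924)) = 1/((2 - (0 - 1*3)/42) + sqrt(-30681 + 19924)) = 1/((2 - (0 - 3)/42) + sqrt(-10757)) = 1/((2 - 1/42*(-3)) + I*sqrt(10757)) = 1/((2 + 1/14) + I*sqrt(10757)) = 1/(29/14 + I*sqrt(10757))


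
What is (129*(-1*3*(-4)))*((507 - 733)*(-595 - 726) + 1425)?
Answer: 464355108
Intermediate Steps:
(129*(-1*3*(-4)))*((507 - 733)*(-595 - 726) + 1425) = (129*(-3*(-4)))*(-226*(-1321) + 1425) = (129*12)*(298546 + 1425) = 1548*299971 = 464355108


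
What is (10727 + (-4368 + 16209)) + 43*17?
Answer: 23299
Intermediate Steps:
(10727 + (-4368 + 16209)) + 43*17 = (10727 + 11841) + 731 = 22568 + 731 = 23299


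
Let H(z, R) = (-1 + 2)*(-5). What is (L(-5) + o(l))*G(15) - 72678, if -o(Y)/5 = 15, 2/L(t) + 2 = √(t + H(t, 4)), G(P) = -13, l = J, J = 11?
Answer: -501895/7 + 13*I*√10/7 ≈ -71699.0 + 5.8728*I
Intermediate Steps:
l = 11
H(z, R) = -5 (H(z, R) = 1*(-5) = -5)
L(t) = 2/(-2 + √(-5 + t)) (L(t) = 2/(-2 + √(t - 5)) = 2/(-2 + √(-5 + t)))
o(Y) = -75 (o(Y) = -5*15 = -75)
(L(-5) + o(l))*G(15) - 72678 = (2/(-2 + √(-5 - 5)) - 75)*(-13) - 72678 = (2/(-2 + √(-10)) - 75)*(-13) - 72678 = (2/(-2 + I*√10) - 75)*(-13) - 72678 = (-75 + 2/(-2 + I*√10))*(-13) - 72678 = (975 - 26/(-2 + I*√10)) - 72678 = -71703 - 26/(-2 + I*√10)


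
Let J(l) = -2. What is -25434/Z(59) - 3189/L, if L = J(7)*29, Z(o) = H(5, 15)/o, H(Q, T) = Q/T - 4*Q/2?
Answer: 9006825/58 ≈ 1.5529e+5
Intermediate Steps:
H(Q, T) = -2*Q + Q/T (H(Q, T) = Q/T - 4*Q*(1/2) = Q/T - 2*Q = -2*Q + Q/T)
Z(o) = -29/(3*o) (Z(o) = (-2*5 + 5/15)/o = (-10 + 5*(1/15))/o = (-10 + 1/3)/o = -29/(3*o))
L = -58 (L = -2*29 = -58)
-25434/Z(59) - 3189/L = -25434/((-29/3/59)) - 3189/(-58) = -25434/((-29/3*1/59)) - 3189*(-1/58) = -25434/(-29/177) + 3189/58 = -25434*(-177/29) + 3189/58 = 4501818/29 + 3189/58 = 9006825/58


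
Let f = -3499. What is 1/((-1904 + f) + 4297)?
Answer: -1/1106 ≈ -0.00090416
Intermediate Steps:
1/((-1904 + f) + 4297) = 1/((-1904 - 3499) + 4297) = 1/(-5403 + 4297) = 1/(-1106) = -1/1106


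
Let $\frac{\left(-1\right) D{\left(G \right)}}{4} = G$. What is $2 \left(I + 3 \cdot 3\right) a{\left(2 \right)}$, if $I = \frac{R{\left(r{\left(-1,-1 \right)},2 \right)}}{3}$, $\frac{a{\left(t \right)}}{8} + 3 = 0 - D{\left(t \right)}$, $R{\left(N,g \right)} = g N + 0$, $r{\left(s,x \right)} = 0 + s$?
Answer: $\frac{2000}{3} \approx 666.67$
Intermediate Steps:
$D{\left(G \right)} = - 4 G$
$r{\left(s,x \right)} = s$
$R{\left(N,g \right)} = N g$ ($R{\left(N,g \right)} = N g + 0 = N g$)
$a{\left(t \right)} = -24 + 32 t$ ($a{\left(t \right)} = -24 + 8 \left(0 - - 4 t\right) = -24 + 8 \left(0 + 4 t\right) = -24 + 8 \cdot 4 t = -24 + 32 t$)
$I = - \frac{2}{3}$ ($I = \frac{\left(-1\right) 2}{3} = \left(-2\right) \frac{1}{3} = - \frac{2}{3} \approx -0.66667$)
$2 \left(I + 3 \cdot 3\right) a{\left(2 \right)} = 2 \left(- \frac{2}{3} + 3 \cdot 3\right) \left(-24 + 32 \cdot 2\right) = 2 \left(- \frac{2}{3} + 9\right) \left(-24 + 64\right) = 2 \cdot \frac{25}{3} \cdot 40 = \frac{50}{3} \cdot 40 = \frac{2000}{3}$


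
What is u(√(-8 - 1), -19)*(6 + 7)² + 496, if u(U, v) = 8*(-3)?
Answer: -3560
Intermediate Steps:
u(U, v) = -24
u(√(-8 - 1), -19)*(6 + 7)² + 496 = -24*(6 + 7)² + 496 = -24*13² + 496 = -24*169 + 496 = -4056 + 496 = -3560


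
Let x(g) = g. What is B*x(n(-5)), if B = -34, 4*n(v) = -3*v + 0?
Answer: -255/2 ≈ -127.50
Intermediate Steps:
n(v) = -3*v/4 (n(v) = (-3*v + 0)/4 = (-3*v)/4 = -3*v/4)
B*x(n(-5)) = -(-51)*(-5)/2 = -34*15/4 = -255/2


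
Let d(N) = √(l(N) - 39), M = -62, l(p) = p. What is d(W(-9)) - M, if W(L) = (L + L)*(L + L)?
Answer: 62 + √285 ≈ 78.882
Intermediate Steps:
W(L) = 4*L² (W(L) = (2*L)*(2*L) = 4*L²)
d(N) = √(-39 + N) (d(N) = √(N - 39) = √(-39 + N))
d(W(-9)) - M = √(-39 + 4*(-9)²) - 1*(-62) = √(-39 + 4*81) + 62 = √(-39 + 324) + 62 = √285 + 62 = 62 + √285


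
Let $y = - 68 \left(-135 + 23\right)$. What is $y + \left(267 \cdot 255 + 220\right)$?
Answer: $75921$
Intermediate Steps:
$y = 7616$ ($y = \left(-68\right) \left(-112\right) = 7616$)
$y + \left(267 \cdot 255 + 220\right) = 7616 + \left(267 \cdot 255 + 220\right) = 7616 + \left(68085 + 220\right) = 7616 + 68305 = 75921$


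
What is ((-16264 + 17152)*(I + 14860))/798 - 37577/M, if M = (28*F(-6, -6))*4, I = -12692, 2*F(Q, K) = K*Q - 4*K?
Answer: 153300757/63840 ≈ 2401.3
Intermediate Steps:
F(Q, K) = -2*K + K*Q/2 (F(Q, K) = (K*Q - 4*K)/2 = (-4*K + K*Q)/2 = -2*K + K*Q/2)
M = 3360 (M = (28*((1/2)*(-6)*(-4 - 6)))*4 = (28*((1/2)*(-6)*(-10)))*4 = (28*30)*4 = 840*4 = 3360)
((-16264 + 17152)*(I + 14860))/798 - 37577/M = ((-16264 + 17152)*(-12692 + 14860))/798 - 37577/3360 = (888*2168)*(1/798) - 37577*1/3360 = 1925184*(1/798) - 37577/3360 = 320864/133 - 37577/3360 = 153300757/63840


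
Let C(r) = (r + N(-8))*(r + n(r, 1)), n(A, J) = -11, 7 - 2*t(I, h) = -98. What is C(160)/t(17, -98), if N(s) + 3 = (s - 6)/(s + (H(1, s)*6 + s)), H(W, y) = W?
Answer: 78672/175 ≈ 449.55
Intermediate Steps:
t(I, h) = 105/2 (t(I, h) = 7/2 - ½*(-98) = 7/2 + 49 = 105/2)
N(s) = -3 + (-6 + s)/(6 + 2*s) (N(s) = -3 + (s - 6)/(s + (1*6 + s)) = -3 + (-6 + s)/(s + (6 + s)) = -3 + (-6 + s)/(6 + 2*s))
C(r) = (-11 + r)*(-8/5 + r) (C(r) = (r + (-24 - 5*(-8))/(2*(3 - 8)))*(r - 11) = (r + (½)*(-24 + 40)/(-5))*(-11 + r) = (r + (½)*(-⅕)*16)*(-11 + r) = (r - 8/5)*(-11 + r) = (-8/5 + r)*(-11 + r) = (-11 + r)*(-8/5 + r))
C(160)/t(17, -98) = (88/5 + 160² - 63/5*160)/(105/2) = (88/5 + 25600 - 2016)*(2/105) = (118008/5)*(2/105) = 78672/175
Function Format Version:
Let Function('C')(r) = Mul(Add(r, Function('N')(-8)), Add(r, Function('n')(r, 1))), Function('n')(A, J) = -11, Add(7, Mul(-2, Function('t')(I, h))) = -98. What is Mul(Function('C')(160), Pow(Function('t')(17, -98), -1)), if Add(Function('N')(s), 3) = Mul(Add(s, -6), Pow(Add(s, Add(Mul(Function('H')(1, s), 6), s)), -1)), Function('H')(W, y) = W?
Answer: Rational(78672, 175) ≈ 449.55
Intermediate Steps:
Function('t')(I, h) = Rational(105, 2) (Function('t')(I, h) = Add(Rational(7, 2), Mul(Rational(-1, 2), -98)) = Add(Rational(7, 2), 49) = Rational(105, 2))
Function('N')(s) = Add(-3, Mul(Pow(Add(6, Mul(2, s)), -1), Add(-6, s))) (Function('N')(s) = Add(-3, Mul(Add(s, -6), Pow(Add(s, Add(Mul(1, 6), s)), -1))) = Add(-3, Mul(Add(-6, s), Pow(Add(s, Add(6, s)), -1))) = Add(-3, Mul(Add(-6, s), Pow(Add(6, Mul(2, s)), -1))) = Add(-3, Mul(Pow(Add(6, Mul(2, s)), -1), Add(-6, s))))
Function('C')(r) = Mul(Add(-11, r), Add(Rational(-8, 5), r)) (Function('C')(r) = Mul(Add(r, Mul(Rational(1, 2), Pow(Add(3, -8), -1), Add(-24, Mul(-5, -8)))), Add(r, -11)) = Mul(Add(r, Mul(Rational(1, 2), Pow(-5, -1), Add(-24, 40))), Add(-11, r)) = Mul(Add(r, Mul(Rational(1, 2), Rational(-1, 5), 16)), Add(-11, r)) = Mul(Add(r, Rational(-8, 5)), Add(-11, r)) = Mul(Add(Rational(-8, 5), r), Add(-11, r)) = Mul(Add(-11, r), Add(Rational(-8, 5), r)))
Mul(Function('C')(160), Pow(Function('t')(17, -98), -1)) = Mul(Add(Rational(88, 5), Pow(160, 2), Mul(Rational(-63, 5), 160)), Pow(Rational(105, 2), -1)) = Mul(Add(Rational(88, 5), 25600, -2016), Rational(2, 105)) = Mul(Rational(118008, 5), Rational(2, 105)) = Rational(78672, 175)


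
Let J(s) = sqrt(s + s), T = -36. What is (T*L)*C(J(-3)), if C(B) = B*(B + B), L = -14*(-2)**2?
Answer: -24192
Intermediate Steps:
J(s) = sqrt(2)*sqrt(s) (J(s) = sqrt(2*s) = sqrt(2)*sqrt(s))
L = -56 (L = -14*4 = -56)
C(B) = 2*B**2 (C(B) = B*(2*B) = 2*B**2)
(T*L)*C(J(-3)) = (-36*(-56))*(2*(sqrt(2)*sqrt(-3))**2) = 2016*(2*(sqrt(2)*(I*sqrt(3)))**2) = 2016*(2*(I*sqrt(6))**2) = 2016*(2*(-6)) = 2016*(-12) = -24192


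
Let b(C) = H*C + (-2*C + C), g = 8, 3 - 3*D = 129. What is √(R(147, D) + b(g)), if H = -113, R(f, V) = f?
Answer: 3*I*√85 ≈ 27.659*I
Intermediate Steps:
D = -42 (D = 1 - ⅓*129 = 1 - 43 = -42)
b(C) = -114*C (b(C) = -113*C + (-2*C + C) = -113*C - C = -114*C)
√(R(147, D) + b(g)) = √(147 - 114*8) = √(147 - 912) = √(-765) = 3*I*√85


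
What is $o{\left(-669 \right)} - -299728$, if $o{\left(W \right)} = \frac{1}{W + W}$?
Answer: $\frac{401036063}{1338} \approx 2.9973 \cdot 10^{5}$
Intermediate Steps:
$o{\left(W \right)} = \frac{1}{2 W}$
$o{\left(-669 \right)} - -299728 = \frac{1}{2 \left(-669\right)} - -299728 = \frac{1}{2} \left(- \frac{1}{669}\right) + 299728 = - \frac{1}{1338} + 299728 = \frac{401036063}{1338}$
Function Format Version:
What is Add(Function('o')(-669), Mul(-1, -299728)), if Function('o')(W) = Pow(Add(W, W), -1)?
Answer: Rational(401036063, 1338) ≈ 2.9973e+5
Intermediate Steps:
Function('o')(W) = Mul(Rational(1, 2), Pow(W, -1)) (Function('o')(W) = Pow(Mul(2, W), -1) = Mul(Rational(1, 2), Pow(W, -1)))
Add(Function('o')(-669), Mul(-1, -299728)) = Add(Mul(Rational(1, 2), Pow(-669, -1)), Mul(-1, -299728)) = Add(Mul(Rational(1, 2), Rational(-1, 669)), 299728) = Add(Rational(-1, 1338), 299728) = Rational(401036063, 1338)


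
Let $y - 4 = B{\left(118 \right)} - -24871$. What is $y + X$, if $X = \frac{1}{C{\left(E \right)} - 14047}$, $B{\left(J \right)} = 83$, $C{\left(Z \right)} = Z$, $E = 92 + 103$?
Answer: $\frac{345718215}{13852} \approx 24958.0$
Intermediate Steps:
$E = 195$
$y = 24958$ ($y = 4 + \left(83 - -24871\right) = 4 + \left(83 + 24871\right) = 4 + 24954 = 24958$)
$X = - \frac{1}{13852}$ ($X = \frac{1}{195 - 14047} = \frac{1}{-13852} = - \frac{1}{13852} \approx -7.2192 \cdot 10^{-5}$)
$y + X = 24958 - \frac{1}{13852} = \frac{345718215}{13852}$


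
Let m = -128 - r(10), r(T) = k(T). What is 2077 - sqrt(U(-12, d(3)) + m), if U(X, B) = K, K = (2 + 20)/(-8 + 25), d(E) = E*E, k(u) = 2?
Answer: 2077 - 2*I*sqrt(9299)/17 ≈ 2077.0 - 11.345*I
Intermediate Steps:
r(T) = 2
d(E) = E**2
K = 22/17 ≈ 1.2941
U(X, B) = 22/17
m = -130 (m = -128 - 1*2 = -128 - 2 = -130)
2077 - sqrt(U(-12, d(3)) + m) = 2077 - sqrt(22/17 - 130) = 2077 - sqrt(-2188/17) = 2077 - 2*I*sqrt(9299)/17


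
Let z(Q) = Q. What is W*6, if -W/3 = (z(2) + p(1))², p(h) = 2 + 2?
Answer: -648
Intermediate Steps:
p(h) = 4
W = -108 (W = -3*(2 + 4)² = -3*6² = -3*36 = -108)
W*6 = -108*6 = -648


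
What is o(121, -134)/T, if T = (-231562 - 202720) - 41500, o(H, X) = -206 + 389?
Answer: -61/158594 ≈ -0.00038463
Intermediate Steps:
o(H, X) = 183
T = -475782 (T = -434282 - 41500 = -475782)
o(121, -134)/T = 183/(-475782) = 183*(-1/475782) = -61/158594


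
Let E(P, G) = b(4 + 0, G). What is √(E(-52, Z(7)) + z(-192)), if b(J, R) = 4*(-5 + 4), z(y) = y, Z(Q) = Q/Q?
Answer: 14*I ≈ 14.0*I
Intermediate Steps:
Z(Q) = 1
b(J, R) = -4 (b(J, R) = 4*(-1) = -4)
E(P, G) = -4
√(E(-52, Z(7)) + z(-192)) = √(-4 - 192) = √(-196) = 14*I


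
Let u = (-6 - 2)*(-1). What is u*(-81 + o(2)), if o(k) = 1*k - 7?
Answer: -688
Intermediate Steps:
u = 8 (u = -8*(-1) = 8)
o(k) = -7 + k (o(k) = k - 7 = -7 + k)
u*(-81 + o(2)) = 8*(-81 + (-7 + 2)) = 8*(-81 - 5) = 8*(-86) = -688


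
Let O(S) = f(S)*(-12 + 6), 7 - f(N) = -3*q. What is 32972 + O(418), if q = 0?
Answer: 32930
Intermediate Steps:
f(N) = 7 (f(N) = 7 - (-3)*0 = 7 - 1*0 = 7 + 0 = 7)
O(S) = -42 (O(S) = 7*(-12 + 6) = 7*(-6) = -42)
32972 + O(418) = 32972 - 42 = 32930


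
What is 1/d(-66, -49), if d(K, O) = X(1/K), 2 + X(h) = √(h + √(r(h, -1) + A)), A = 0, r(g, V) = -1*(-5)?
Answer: -1/(2 - √(-1/66 + √5)) ≈ -1.9618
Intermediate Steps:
r(g, V) = 5
X(h) = -2 + √(h + √5) (X(h) = -2 + √(h + √(5 + 0)) = -2 + √(h + √5))
d(K, O) = -2 + √(√5 + 1/K) (d(K, O) = -2 + √(1/K + √5) = -2 + √(√5 + 1/K))
1/d(-66, -49) = 1/(-2 + √(√5 + 1/(-66))) = 1/(-2 + √(√5 - 1/66)) = 1/(-2 + √(-1/66 + √5))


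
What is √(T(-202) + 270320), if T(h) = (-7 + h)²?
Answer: 3*√34889 ≈ 560.36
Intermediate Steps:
√(T(-202) + 270320) = √((-7 - 202)² + 270320) = √((-209)² + 270320) = √(43681 + 270320) = √314001 = 3*√34889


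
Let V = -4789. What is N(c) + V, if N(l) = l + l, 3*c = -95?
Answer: -14557/3 ≈ -4852.3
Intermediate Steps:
c = -95/3 (c = (1/3)*(-95) = -95/3 ≈ -31.667)
N(l) = 2*l
N(c) + V = 2*(-95/3) - 4789 = -190/3 - 4789 = -14557/3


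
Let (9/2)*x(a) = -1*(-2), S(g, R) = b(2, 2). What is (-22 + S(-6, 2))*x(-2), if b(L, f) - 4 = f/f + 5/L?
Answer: -58/9 ≈ -6.4444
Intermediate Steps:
b(L, f) = 5 + 5/L (b(L, f) = 4 + (f/f + 5/L) = 4 + (1 + 5/L) = 5 + 5/L)
S(g, R) = 15/2 (S(g, R) = 5 + 5/2 = 15/2)
x(a) = 4/9 (x(a) = 2*(-1*(-2))/9 = (2/9)*2 = 4/9)
(-22 + S(-6, 2))*x(-2) = (-22 + 15/2)*(4/9) = -29/2*4/9 = -58/9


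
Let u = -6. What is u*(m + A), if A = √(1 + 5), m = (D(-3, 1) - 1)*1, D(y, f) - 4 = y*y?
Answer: -72 - 6*√6 ≈ -86.697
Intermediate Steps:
D(y, f) = 4 + y² (D(y, f) = 4 + y*y = 4 + y²)
m = 12 (m = ((4 + (-3)²) - 1)*1 = ((4 + 9) - 1)*1 = (13 - 1)*1 = 12*1 = 12)
A = √6 ≈ 2.4495
u*(m + A) = -6*(12 + √6) = -72 - 6*√6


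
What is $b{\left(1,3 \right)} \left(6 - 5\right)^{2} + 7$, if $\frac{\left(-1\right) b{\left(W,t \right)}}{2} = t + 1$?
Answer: $-1$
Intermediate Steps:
$b{\left(W,t \right)} = -2 - 2 t$ ($b{\left(W,t \right)} = - 2 \left(t + 1\right) = - 2 \left(1 + t\right) = -2 - 2 t$)
$b{\left(1,3 \right)} \left(6 - 5\right)^{2} + 7 = \left(-2 - 6\right) \left(6 - 5\right)^{2} + 7 = \left(-2 - 6\right) 1^{2} + 7 = \left(-8\right) 1 + 7 = -8 + 7 = -1$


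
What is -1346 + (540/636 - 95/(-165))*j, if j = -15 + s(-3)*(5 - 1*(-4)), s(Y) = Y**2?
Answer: -66354/53 ≈ -1252.0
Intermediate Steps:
j = 66 (j = -15 + (-3)**2*(5 - 1*(-4)) = -15 + 9*(5 + 4) = -15 + 9*9 = -15 + 81 = 66)
-1346 + (540/636 - 95/(-165))*j = -1346 + (540/636 - 95/(-165))*66 = -1346 + (540*(1/636) - 95*(-1/165))*66 = -1346 + (45/53 + 19/33)*66 = -1346 + (2492/1749)*66 = -1346 + 4984/53 = -66354/53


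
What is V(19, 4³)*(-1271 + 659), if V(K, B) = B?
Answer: -39168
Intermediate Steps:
V(19, 4³)*(-1271 + 659) = 4³*(-1271 + 659) = 64*(-612) = -39168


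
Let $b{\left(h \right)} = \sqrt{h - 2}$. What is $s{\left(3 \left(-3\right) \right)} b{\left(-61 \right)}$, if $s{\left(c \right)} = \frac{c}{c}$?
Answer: $3 i \sqrt{7} \approx 7.9373 i$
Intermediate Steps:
$b{\left(h \right)} = \sqrt{-2 + h}$
$s{\left(c \right)} = 1$
$s{\left(3 \left(-3\right) \right)} b{\left(-61 \right)} = 1 \sqrt{-2 - 61} = 1 \sqrt{-63} = 1 \cdot 3 i \sqrt{7} = 3 i \sqrt{7}$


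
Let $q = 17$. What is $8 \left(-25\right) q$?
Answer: $-3400$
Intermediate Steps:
$8 \left(-25\right) q = 8 \left(-25\right) 17 = \left(-200\right) 17 = -3400$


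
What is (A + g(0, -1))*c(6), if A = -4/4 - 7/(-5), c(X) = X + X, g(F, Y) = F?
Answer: 24/5 ≈ 4.8000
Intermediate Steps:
c(X) = 2*X
A = ⅖ (A = -4*¼ - 7*(-⅕) = -1 + 7/5 = ⅖ ≈ 0.40000)
(A + g(0, -1))*c(6) = (⅖ + 0)*(2*6) = (⅖)*12 = 24/5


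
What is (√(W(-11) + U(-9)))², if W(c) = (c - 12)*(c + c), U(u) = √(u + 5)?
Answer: 506 + 2*I ≈ 506.0 + 2.0*I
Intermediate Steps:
U(u) = √(5 + u)
W(c) = 2*c*(-12 + c) (W(c) = (-12 + c)*(2*c) = 2*c*(-12 + c))
(√(W(-11) + U(-9)))² = (√(2*(-11)*(-12 - 11) + √(5 - 9)))² = (√(2*(-11)*(-23) + √(-4)))² = (√(506 + 2*I))² = 506 + 2*I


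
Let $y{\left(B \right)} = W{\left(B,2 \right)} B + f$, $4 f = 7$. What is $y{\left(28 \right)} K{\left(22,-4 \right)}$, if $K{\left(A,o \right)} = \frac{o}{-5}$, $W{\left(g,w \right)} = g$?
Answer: $\frac{3143}{5} \approx 628.6$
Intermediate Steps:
$f = \frac{7}{4}$ ($f = \frac{1}{4} \cdot 7 = \frac{7}{4} \approx 1.75$)
$K{\left(A,o \right)} = - \frac{o}{5}$ ($K{\left(A,o \right)} = o \left(- \frac{1}{5}\right) = - \frac{o}{5}$)
$y{\left(B \right)} = \frac{7}{4} + B^{2}$ ($y{\left(B \right)} = B B + \frac{7}{4} = B^{2} + \frac{7}{4} = \frac{7}{4} + B^{2}$)
$y{\left(28 \right)} K{\left(22,-4 \right)} = \left(\frac{7}{4} + 28^{2}\right) \left(\left(- \frac{1}{5}\right) \left(-4\right)\right) = \left(\frac{7}{4} + 784\right) \frac{4}{5} = \frac{3143}{4} \cdot \frac{4}{5} = \frac{3143}{5}$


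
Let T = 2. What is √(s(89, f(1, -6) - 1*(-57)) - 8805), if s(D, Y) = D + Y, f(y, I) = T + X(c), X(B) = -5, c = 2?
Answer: I*√8662 ≈ 93.07*I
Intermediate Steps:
f(y, I) = -3 (f(y, I) = 2 - 5 = -3)
√(s(89, f(1, -6) - 1*(-57)) - 8805) = √((89 + (-3 - 1*(-57))) - 8805) = √((89 + (-3 + 57)) - 8805) = √((89 + 54) - 8805) = √(143 - 8805) = √(-8662) = I*√8662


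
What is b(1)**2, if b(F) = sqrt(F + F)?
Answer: 2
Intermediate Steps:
b(F) = sqrt(2)*sqrt(F) (b(F) = sqrt(2*F) = sqrt(2)*sqrt(F))
b(1)**2 = (sqrt(2)*sqrt(1))**2 = (sqrt(2)*1)**2 = (sqrt(2))**2 = 2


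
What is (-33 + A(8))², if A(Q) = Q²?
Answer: 961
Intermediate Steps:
(-33 + A(8))² = (-33 + 8²)² = (-33 + 64)² = 31² = 961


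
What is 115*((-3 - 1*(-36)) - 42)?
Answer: -1035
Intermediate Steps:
115*((-3 - 1*(-36)) - 42) = 115*((-3 + 36) - 42) = 115*(33 - 42) = 115*(-9) = -1035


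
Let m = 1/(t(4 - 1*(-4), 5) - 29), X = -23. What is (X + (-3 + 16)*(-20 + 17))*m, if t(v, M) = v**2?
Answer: -62/35 ≈ -1.7714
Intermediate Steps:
m = 1/35 (m = 1/((4 - 1*(-4))**2 - 29) = 1/((4 + 4)**2 - 29) = 1/(8**2 - 29) = 1/(64 - 29) = 1/35 ≈ 0.028571)
(X + (-3 + 16)*(-20 + 17))*m = (-23 + (-3 + 16)*(-20 + 17))*(1/35) = (-23 + 13*(-3))*(1/35) = (-23 - 39)*(1/35) = -62*1/35 = -62/35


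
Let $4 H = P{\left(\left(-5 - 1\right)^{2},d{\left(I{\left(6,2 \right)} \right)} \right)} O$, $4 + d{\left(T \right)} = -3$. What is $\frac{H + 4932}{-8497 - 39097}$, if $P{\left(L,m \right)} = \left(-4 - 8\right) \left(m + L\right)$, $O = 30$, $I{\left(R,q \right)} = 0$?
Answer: $- \frac{1161}{23797} \approx -0.048788$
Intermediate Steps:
$d{\left(T \right)} = -7$ ($d{\left(T \right)} = -4 - 3 = -7$)
$P{\left(L,m \right)} = - 12 L - 12 m$ ($P{\left(L,m \right)} = - 12 \left(L + m\right) = - 12 L - 12 m$)
$H = -2610$ ($H = \frac{\left(- 12 \left(-5 - 1\right)^{2} - -84\right) 30}{4} = \frac{\left(- 12 \left(-6\right)^{2} + 84\right) 30}{4} = \frac{\left(\left(-12\right) 36 + 84\right) 30}{4} = \frac{\left(-432 + 84\right) 30}{4} = \frac{\left(-348\right) 30}{4} = \frac{1}{4} \left(-10440\right) = -2610$)
$\frac{H + 4932}{-8497 - 39097} = \frac{-2610 + 4932}{-8497 - 39097} = \frac{2322}{-47594} = 2322 \left(- \frac{1}{47594}\right) = - \frac{1161}{23797}$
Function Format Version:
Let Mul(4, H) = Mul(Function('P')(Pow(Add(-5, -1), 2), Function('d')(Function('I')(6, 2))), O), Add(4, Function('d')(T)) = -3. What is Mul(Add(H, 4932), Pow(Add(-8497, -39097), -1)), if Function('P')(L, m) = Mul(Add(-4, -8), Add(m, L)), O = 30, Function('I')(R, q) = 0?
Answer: Rational(-1161, 23797) ≈ -0.048788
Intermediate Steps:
Function('d')(T) = -7 (Function('d')(T) = Add(-4, -3) = -7)
Function('P')(L, m) = Add(Mul(-12, L), Mul(-12, m)) (Function('P')(L, m) = Mul(-12, Add(L, m)) = Add(Mul(-12, L), Mul(-12, m)))
H = -2610 (H = Mul(Rational(1, 4), Mul(Add(Mul(-12, Pow(Add(-5, -1), 2)), Mul(-12, -7)), 30)) = Mul(Rational(1, 4), Mul(Add(Mul(-12, Pow(-6, 2)), 84), 30)) = Mul(Rational(1, 4), Mul(Add(Mul(-12, 36), 84), 30)) = Mul(Rational(1, 4), Mul(Add(-432, 84), 30)) = Mul(Rational(1, 4), Mul(-348, 30)) = Mul(Rational(1, 4), -10440) = -2610)
Mul(Add(H, 4932), Pow(Add(-8497, -39097), -1)) = Mul(Add(-2610, 4932), Pow(Add(-8497, -39097), -1)) = Mul(2322, Pow(-47594, -1)) = Mul(2322, Rational(-1, 47594)) = Rational(-1161, 23797)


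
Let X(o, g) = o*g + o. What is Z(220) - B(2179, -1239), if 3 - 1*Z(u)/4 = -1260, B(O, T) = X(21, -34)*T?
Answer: -853575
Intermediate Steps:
X(o, g) = o + g*o (X(o, g) = g*o + o = o + g*o)
B(O, T) = -693*T (B(O, T) = (21*(1 - 34))*T = (21*(-33))*T = -693*T)
Z(u) = 5052 (Z(u) = 12 - 4*(-1260) = 12 + 5040 = 5052)
Z(220) - B(2179, -1239) = 5052 - (-693)*(-1239) = 5052 - 1*858627 = 5052 - 858627 = -853575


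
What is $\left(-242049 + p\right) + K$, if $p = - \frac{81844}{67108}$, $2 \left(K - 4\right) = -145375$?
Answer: $- \frac{10560575227}{33554} \approx -3.1473 \cdot 10^{5}$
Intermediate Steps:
$K = - \frac{145367}{2}$ ($K = 4 + \frac{1}{2} \left(-145375\right) = 4 - \frac{145375}{2} = - \frac{145367}{2} \approx -72684.0$)
$p = - \frac{20461}{16777}$ ($p = \left(-81844\right) \frac{1}{67108} = - \frac{20461}{16777} \approx -1.2196$)
$\left(-242049 + p\right) + K = \left(-242049 - \frac{20461}{16777}\right) - \frac{145367}{2} = - \frac{4060876534}{16777} - \frac{145367}{2} = - \frac{10560575227}{33554}$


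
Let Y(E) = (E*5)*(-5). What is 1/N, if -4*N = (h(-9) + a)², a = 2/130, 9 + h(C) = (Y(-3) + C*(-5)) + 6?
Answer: -4225/14462809 ≈ -0.00029213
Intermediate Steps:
Y(E) = -25*E (Y(E) = (5*E)*(-5) = -25*E)
h(C) = 72 - 5*C (h(C) = -9 + ((-25*(-3) + C*(-5)) + 6) = -9 + ((75 - 5*C) + 6) = -9 + (81 - 5*C) = 72 - 5*C)
a = 1/65 (a = 2*(1/130) = 1/65 ≈ 0.015385)
N = -14462809/4225 (N = -((72 - 5*(-9)) + 1/65)²/4 = -((72 + 45) + 1/65)²/4 = -(117 + 1/65)²/4 = -(7606/65)²/4 = -¼*57851236/4225 = -14462809/4225 ≈ -3423.1)
1/N = 1/(-14462809/4225) = -4225/14462809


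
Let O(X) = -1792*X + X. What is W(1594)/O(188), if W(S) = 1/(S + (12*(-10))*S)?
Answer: 1/63868793688 ≈ 1.5657e-11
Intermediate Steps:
O(X) = -1791*X
W(S) = -1/(119*S) (W(S) = 1/(S - 120*S) = 1/(-119*S) = -1/(119*S))
W(1594)/O(188) = (-1/119/1594)/((-1791*188)) = -1/119*1/1594/(-336708) = -1/189686*(-1/336708) = 1/63868793688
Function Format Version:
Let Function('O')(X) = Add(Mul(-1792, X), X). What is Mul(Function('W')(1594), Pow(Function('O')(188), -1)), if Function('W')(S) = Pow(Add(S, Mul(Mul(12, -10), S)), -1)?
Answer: Rational(1, 63868793688) ≈ 1.5657e-11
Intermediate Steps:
Function('O')(X) = Mul(-1791, X)
Function('W')(S) = Mul(Rational(-1, 119), Pow(S, -1)) (Function('W')(S) = Pow(Add(S, Mul(-120, S)), -1) = Pow(Mul(-119, S), -1) = Mul(Rational(-1, 119), Pow(S, -1)))
Mul(Function('W')(1594), Pow(Function('O')(188), -1)) = Mul(Mul(Rational(-1, 119), Pow(1594, -1)), Pow(Mul(-1791, 188), -1)) = Mul(Mul(Rational(-1, 119), Rational(1, 1594)), Pow(-336708, -1)) = Mul(Rational(-1, 189686), Rational(-1, 336708)) = Rational(1, 63868793688)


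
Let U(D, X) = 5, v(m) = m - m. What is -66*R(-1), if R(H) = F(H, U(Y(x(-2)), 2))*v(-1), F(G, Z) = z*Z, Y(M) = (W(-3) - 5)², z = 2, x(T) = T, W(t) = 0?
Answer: 0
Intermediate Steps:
v(m) = 0
Y(M) = 25 (Y(M) = (0 - 5)² = (-5)² = 25)
F(G, Z) = 2*Z
R(H) = 0 (R(H) = (2*5)*0 = 10*0 = 0)
-66*R(-1) = -66*0 = 0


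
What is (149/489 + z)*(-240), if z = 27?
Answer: -1068160/163 ≈ -6553.1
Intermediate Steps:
(149/489 + z)*(-240) = (149/489 + 27)*(-240) = (13352/489)*(-240) = -1068160/163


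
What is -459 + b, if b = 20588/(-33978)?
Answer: -7808245/16989 ≈ -459.61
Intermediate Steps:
b = -10294/16989 (b = 20588*(-1/33978) = -10294/16989 ≈ -0.60592)
-459 + b = -459 - 10294/16989 = -7808245/16989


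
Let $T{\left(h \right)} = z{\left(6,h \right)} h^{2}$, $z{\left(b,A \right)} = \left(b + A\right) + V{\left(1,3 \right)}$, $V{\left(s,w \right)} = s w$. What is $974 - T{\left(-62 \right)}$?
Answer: $204706$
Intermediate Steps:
$z{\left(b,A \right)} = 3 + A + b$ ($z{\left(b,A \right)} = \left(b + A\right) + 1 \cdot 3 = \left(A + b\right) + 3 = 3 + A + b$)
$T{\left(h \right)} = h^{2} \left(9 + h\right)$ ($T{\left(h \right)} = \left(3 + h + 6\right) h^{2} = \left(9 + h\right) h^{2} = h^{2} \left(9 + h\right)$)
$974 - T{\left(-62 \right)} = 974 - \left(-62\right)^{2} \left(9 - 62\right) = 974 - 3844 \left(-53\right) = 974 - -203732 = 974 + 203732 = 204706$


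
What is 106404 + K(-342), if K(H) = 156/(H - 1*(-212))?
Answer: 532014/5 ≈ 1.0640e+5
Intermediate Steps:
K(H) = 156/(212 + H) (K(H) = 156/(H + 212) = 156/(212 + H))
106404 + K(-342) = 106404 + 156/(212 - 342) = 106404 + 156/(-130) = 106404 + 156*(-1/130) = 106404 - 6/5 = 532014/5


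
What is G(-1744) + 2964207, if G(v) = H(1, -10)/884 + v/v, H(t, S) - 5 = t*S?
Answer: 2620359867/884 ≈ 2.9642e+6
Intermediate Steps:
H(t, S) = 5 + S*t (H(t, S) = 5 + t*S = 5 + S*t)
G(v) = 879/884 (G(v) = (5 - 10*1)/884 + v/v = (5 - 10)*(1/884) + 1 = -5*1/884 + 1 = -5/884 + 1 = 879/884)
G(-1744) + 2964207 = 879/884 + 2964207 = 2620359867/884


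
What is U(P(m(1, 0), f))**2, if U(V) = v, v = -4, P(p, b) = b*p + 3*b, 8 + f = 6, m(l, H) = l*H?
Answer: 16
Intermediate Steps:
m(l, H) = H*l
f = -2 (f = -8 + 6 = -2)
P(p, b) = 3*b + b*p
U(V) = -4
U(P(m(1, 0), f))**2 = (-4)**2 = 16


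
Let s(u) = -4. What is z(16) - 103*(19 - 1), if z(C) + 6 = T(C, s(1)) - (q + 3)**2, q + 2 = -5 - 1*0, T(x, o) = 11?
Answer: -1865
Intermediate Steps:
q = -7 (q = -2 + (-5 - 1*0) = -2 + (-5 + 0) = -2 - 5 = -7)
z(C) = -11 (z(C) = -6 + (11 - (-7 + 3)**2) = -6 + (11 - 1*(-4)**2) = -6 + (11 - 1*16) = -6 + (11 - 16) = -6 - 5 = -11)
z(16) - 103*(19 - 1) = -11 - 103*(19 - 1) = -11 - 103*18 = -11 - 1*1854 = -11 - 1854 = -1865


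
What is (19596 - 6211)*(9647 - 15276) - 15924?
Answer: -75360089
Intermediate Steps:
(19596 - 6211)*(9647 - 15276) - 15924 = 13385*(-5629) - 15924 = -75344165 - 15924 = -75360089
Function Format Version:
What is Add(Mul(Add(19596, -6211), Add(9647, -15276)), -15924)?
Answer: -75360089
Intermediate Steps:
Add(Mul(Add(19596, -6211), Add(9647, -15276)), -15924) = Add(Mul(13385, -5629), -15924) = Add(-75344165, -15924) = -75360089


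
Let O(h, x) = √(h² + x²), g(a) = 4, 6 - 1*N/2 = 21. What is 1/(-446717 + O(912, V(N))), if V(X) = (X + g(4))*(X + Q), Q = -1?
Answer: -446717/199554596709 - 2*√370345/199554596709 ≈ -2.2447e-6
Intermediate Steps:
N = -30 (N = 12 - 2*21 = 12 - 42 = -30)
V(X) = (-1 + X)*(4 + X) (V(X) = (X + 4)*(X - 1) = (4 + X)*(-1 + X) = (-1 + X)*(4 + X))
1/(-446717 + O(912, V(N))) = 1/(-446717 + √(912² + (-4 + (-30)² + 3*(-30))²)) = 1/(-446717 + √(831744 + (-4 + 900 - 90)²)) = 1/(-446717 + √(831744 + 806²)) = 1/(-446717 + √(831744 + 649636)) = 1/(-446717 + √1481380) = 1/(-446717 + 2*√370345)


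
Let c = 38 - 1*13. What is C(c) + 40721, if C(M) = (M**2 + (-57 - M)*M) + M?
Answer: 39321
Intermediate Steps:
c = 25 (c = 38 - 13 = 25)
C(M) = M + M**2 + M*(-57 - M) (C(M) = (M**2 + M*(-57 - M)) + M = M + M**2 + M*(-57 - M))
C(c) + 40721 = -56*25 + 40721 = -1400 + 40721 = 39321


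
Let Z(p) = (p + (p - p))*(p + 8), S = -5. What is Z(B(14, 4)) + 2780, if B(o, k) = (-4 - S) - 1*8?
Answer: 2773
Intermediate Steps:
B(o, k) = -7 (B(o, k) = (-4 - 1*(-5)) - 1*8 = (-4 + 5) - 8 = 1 - 8 = -7)
Z(p) = p*(8 + p) (Z(p) = (p + 0)*(8 + p) = p*(8 + p))
Z(B(14, 4)) + 2780 = -7*(8 - 7) + 2780 = -7*1 + 2780 = -7 + 2780 = 2773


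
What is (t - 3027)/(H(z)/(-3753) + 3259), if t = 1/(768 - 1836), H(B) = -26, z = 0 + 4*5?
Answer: -4044279087/4354254868 ≈ -0.92881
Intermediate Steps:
z = 20 (z = 0 + 20 = 20)
t = -1/1068 (t = 1/(-1068) = -1/1068 ≈ -0.00093633)
(t - 3027)/(H(z)/(-3753) + 3259) = (-1/1068 - 3027)/(-26/(-3753) + 3259) = -3232837/(1068*(-26*(-1/3753) + 3259)) = -3232837/(1068*(26/3753 + 3259)) = -3232837/(1068*12231053/3753) = -3232837/1068*3753/12231053 = -4044279087/4354254868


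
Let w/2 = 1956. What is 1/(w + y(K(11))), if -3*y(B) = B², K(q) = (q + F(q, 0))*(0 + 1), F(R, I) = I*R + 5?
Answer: 3/11480 ≈ 0.00026132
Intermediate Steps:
w = 3912 (w = 2*1956 = 3912)
F(R, I) = 5 + I*R
K(q) = 5 + q (K(q) = (q + (5 + 0*q))*(0 + 1) = (q + (5 + 0))*1 = (q + 5)*1 = (5 + q)*1 = 5 + q)
y(B) = -B²/3
1/(w + y(K(11))) = 1/(3912 - (5 + 11)²/3) = 1/(3912 - ⅓*16²) = 1/(3912 - ⅓*256) = 1/(3912 - 256/3) = 1/(11480/3) = 3/11480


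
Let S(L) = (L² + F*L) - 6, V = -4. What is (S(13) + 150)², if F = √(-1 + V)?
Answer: 97124 + 8138*I*√5 ≈ 97124.0 + 18197.0*I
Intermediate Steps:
F = I*√5 (F = √(-1 - 4) = √(-5) = I*√5 ≈ 2.2361*I)
S(L) = -6 + L² + I*L*√5 (S(L) = (L² + (I*√5)*L) - 6 = (L² + I*L*√5) - 6 = -6 + L² + I*L*√5)
(S(13) + 150)² = ((-6 + 13² + I*13*√5) + 150)² = ((-6 + 169 + 13*I*√5) + 150)² = ((163 + 13*I*√5) + 150)² = (313 + 13*I*√5)²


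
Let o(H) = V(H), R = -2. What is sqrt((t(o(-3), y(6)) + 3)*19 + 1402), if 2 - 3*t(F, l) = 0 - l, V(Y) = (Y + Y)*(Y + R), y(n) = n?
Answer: sqrt(13587)/3 ≈ 38.854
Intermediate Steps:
V(Y) = 2*Y*(-2 + Y) (V(Y) = (Y + Y)*(Y - 2) = (2*Y)*(-2 + Y) = 2*Y*(-2 + Y))
o(H) = 2*H*(-2 + H)
t(F, l) = 2/3 + l/3 (t(F, l) = 2/3 - (0 - l)/3 = 2/3 - (-1)*l/3 = 2/3 + l/3)
sqrt((t(o(-3), y(6)) + 3)*19 + 1402) = sqrt(((2/3 + (1/3)*6) + 3)*19 + 1402) = sqrt(((2/3 + 2) + 3)*19 + 1402) = sqrt((8/3 + 3)*19 + 1402) = sqrt((17/3)*19 + 1402) = sqrt(323/3 + 1402) = sqrt(4529/3) = sqrt(13587)/3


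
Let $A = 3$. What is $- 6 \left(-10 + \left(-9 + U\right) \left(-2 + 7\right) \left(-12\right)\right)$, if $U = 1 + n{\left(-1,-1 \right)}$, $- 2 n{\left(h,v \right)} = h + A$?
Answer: $-3180$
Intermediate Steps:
$n{\left(h,v \right)} = - \frac{3}{2} - \frac{h}{2}$ ($n{\left(h,v \right)} = - \frac{h + 3}{2} = - \frac{3 + h}{2} = - \frac{3}{2} - \frac{h}{2}$)
$U = 0$ ($U = 1 - 1 = 0$)
$- 6 \left(-10 + \left(-9 + U\right) \left(-2 + 7\right) \left(-12\right)\right) = - 6 \left(-10 + \left(-9 + 0\right) \left(-2 + 7\right) \left(-12\right)\right) = - 6 \left(-10 + \left(-9\right) 5 \left(-12\right)\right) = - 6 \left(-10 - -540\right) = - 6 \left(-10 + 540\right) = \left(-6\right) 530 = -3180$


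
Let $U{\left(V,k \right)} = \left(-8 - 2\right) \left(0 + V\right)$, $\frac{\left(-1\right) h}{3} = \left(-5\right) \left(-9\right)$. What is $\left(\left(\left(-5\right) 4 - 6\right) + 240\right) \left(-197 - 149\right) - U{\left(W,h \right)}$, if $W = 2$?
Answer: $-74024$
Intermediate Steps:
$h = -135$ ($h = - 3 \left(\left(-5\right) \left(-9\right)\right) = \left(-3\right) 45 = -135$)
$U{\left(V,k \right)} = - 10 V$
$\left(\left(\left(-5\right) 4 - 6\right) + 240\right) \left(-197 - 149\right) - U{\left(W,h \right)} = \left(\left(\left(-5\right) 4 - 6\right) + 240\right) \left(-197 - 149\right) - \left(-10\right) 2 = \left(\left(-20 - 6\right) + 240\right) \left(-346\right) - -20 = \left(-26 + 240\right) \left(-346\right) + 20 = 214 \left(-346\right) + 20 = -74044 + 20 = -74024$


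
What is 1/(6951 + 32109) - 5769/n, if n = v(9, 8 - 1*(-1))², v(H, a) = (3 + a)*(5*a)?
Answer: -138917/7030800 ≈ -0.019758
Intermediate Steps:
v(H, a) = 5*a*(3 + a)
n = 291600 (n = (5*(8 - 1*(-1))*(3 + (8 - 1*(-1))))² = (5*(8 + 1)*(3 + (8 + 1)))² = (5*9*(3 + 9))² = (5*9*12)² = 540² = 291600)
1/(6951 + 32109) - 5769/n = 1/(6951 + 32109) - 5769/291600 = 1/39060 - 5769*1/291600 = 1/39060 - 641/32400 = -138917/7030800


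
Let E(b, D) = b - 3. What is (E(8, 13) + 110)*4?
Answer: 460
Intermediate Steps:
E(b, D) = -3 + b
(E(8, 13) + 110)*4 = ((-3 + 8) + 110)*4 = (5 + 110)*4 = 115*4 = 460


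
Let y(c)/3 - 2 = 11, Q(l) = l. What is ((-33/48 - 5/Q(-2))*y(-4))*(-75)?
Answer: -84825/16 ≈ -5301.6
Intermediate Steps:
y(c) = 39 (y(c) = 6 + 3*11 = 6 + 33 = 39)
((-33/48 - 5/Q(-2))*y(-4))*(-75) = ((-33/48 - 5/(-2))*39)*(-75) = ((-33*1/48 - 5*(-½))*39)*(-75) = ((-11/16 + 5/2)*39)*(-75) = ((29/16)*39)*(-75) = (1131/16)*(-75) = -84825/16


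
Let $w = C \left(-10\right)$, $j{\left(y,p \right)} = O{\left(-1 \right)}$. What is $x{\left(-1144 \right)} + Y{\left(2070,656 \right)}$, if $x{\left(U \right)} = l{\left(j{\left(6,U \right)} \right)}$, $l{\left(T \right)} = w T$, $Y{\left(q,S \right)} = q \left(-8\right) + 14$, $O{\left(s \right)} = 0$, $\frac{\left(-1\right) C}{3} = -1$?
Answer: $-16546$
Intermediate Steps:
$C = 3$ ($C = \left(-3\right) \left(-1\right) = 3$)
$j{\left(y,p \right)} = 0$
$w = -30$ ($w = 3 \left(-10\right) = -30$)
$Y{\left(q,S \right)} = 14 - 8 q$ ($Y{\left(q,S \right)} = - 8 q + 14 = 14 - 8 q$)
$l{\left(T \right)} = - 30 T$
$x{\left(U \right)} = 0$ ($x{\left(U \right)} = \left(-30\right) 0 = 0$)
$x{\left(-1144 \right)} + Y{\left(2070,656 \right)} = 0 + \left(14 - 16560\right) = 0 - 16546 = -16546$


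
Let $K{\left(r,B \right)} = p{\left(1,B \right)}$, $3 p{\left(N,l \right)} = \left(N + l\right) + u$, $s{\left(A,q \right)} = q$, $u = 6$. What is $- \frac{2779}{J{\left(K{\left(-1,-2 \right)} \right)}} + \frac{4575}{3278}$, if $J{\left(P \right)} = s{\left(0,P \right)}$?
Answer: $- \frac{27305811}{16390} \approx -1666.0$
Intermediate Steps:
$p{\left(N,l \right)} = 2 + \frac{N}{3} + \frac{l}{3}$ ($p{\left(N,l \right)} = \frac{\left(N + l\right) + 6}{3} = \frac{6 + N + l}{3} = 2 + \frac{N}{3} + \frac{l}{3}$)
$K{\left(r,B \right)} = \frac{7}{3} + \frac{B}{3}$ ($K{\left(r,B \right)} = 2 + \frac{1}{3} \cdot 1 + \frac{B}{3} = 2 + \frac{1}{3} + \frac{B}{3} = \frac{7}{3} + \frac{B}{3}$)
$J{\left(P \right)} = P$
$- \frac{2779}{J{\left(K{\left(-1,-2 \right)} \right)}} + \frac{4575}{3278} = - \frac{2779}{\frac{7}{3} + \frac{1}{3} \left(-2\right)} + \frac{4575}{3278} = - \frac{2779}{\frac{7}{3} - \frac{2}{3}} + 4575 \cdot \frac{1}{3278} = - \frac{2779}{\frac{5}{3}} + \frac{4575}{3278} = \left(-2779\right) \frac{3}{5} + \frac{4575}{3278} = - \frac{8337}{5} + \frac{4575}{3278} = - \frac{27305811}{16390}$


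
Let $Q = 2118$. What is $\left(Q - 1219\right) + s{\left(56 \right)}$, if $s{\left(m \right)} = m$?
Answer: $955$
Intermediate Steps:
$\left(Q - 1219\right) + s{\left(56 \right)} = \left(2118 - 1219\right) + 56 = 899 + 56 = 955$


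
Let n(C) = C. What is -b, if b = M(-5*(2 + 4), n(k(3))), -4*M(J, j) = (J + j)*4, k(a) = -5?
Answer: -35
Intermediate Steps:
M(J, j) = -J - j (M(J, j) = -(J + j)*4/4 = -(4*J + 4*j)/4 = -J - j)
b = 35 (b = -(-5)*(2 + 4) - 1*(-5) = -(-5)*6 + 5 = -1*(-30) + 5 = 30 + 5 = 35)
-b = -1*35 = -35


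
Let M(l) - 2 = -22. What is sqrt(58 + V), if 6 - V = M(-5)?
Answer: 2*sqrt(21) ≈ 9.1651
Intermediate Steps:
M(l) = -20 (M(l) = 2 - 22 = -20)
V = 26 (V = 6 - 1*(-20) = 6 + 20 = 26)
sqrt(58 + V) = sqrt(58 + 26) = sqrt(84) = 2*sqrt(21)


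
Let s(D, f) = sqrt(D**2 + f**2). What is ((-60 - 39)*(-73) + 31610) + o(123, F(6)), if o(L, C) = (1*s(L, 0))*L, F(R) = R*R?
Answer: 53966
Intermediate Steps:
F(R) = R**2
o(L, C) = L*sqrt(L**2) (o(L, C) = (1*sqrt(L**2 + 0**2))*L = (1*sqrt(L**2 + 0))*L = (1*sqrt(L**2))*L = sqrt(L**2)*L = L*sqrt(L**2))
((-60 - 39)*(-73) + 31610) + o(123, F(6)) = ((-60 - 39)*(-73) + 31610) + 123*sqrt(123**2) = (-99*(-73) + 31610) + 123*sqrt(15129) = (7227 + 31610) + 123*123 = 38837 + 15129 = 53966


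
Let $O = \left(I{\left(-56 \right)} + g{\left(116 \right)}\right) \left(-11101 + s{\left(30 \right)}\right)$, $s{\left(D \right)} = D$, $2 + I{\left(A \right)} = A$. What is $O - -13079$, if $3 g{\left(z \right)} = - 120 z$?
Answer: $52024637$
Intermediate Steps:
$I{\left(A \right)} = -2 + A$
$g{\left(z \right)} = - 40 z$ ($g{\left(z \right)} = \frac{\left(-120\right) z}{3} = - 40 z$)
$O = 52011558$ ($O = \left(\left(-2 - 56\right) - 4640\right) \left(-11101 + 30\right) = \left(-58 - 4640\right) \left(-11071\right) = \left(-4698\right) \left(-11071\right) = 52011558$)
$O - -13079 = 52011558 - -13079 = 52011558 + 13079 = 52024637$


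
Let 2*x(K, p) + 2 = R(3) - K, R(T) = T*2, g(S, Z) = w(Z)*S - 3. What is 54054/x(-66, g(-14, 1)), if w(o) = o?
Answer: 7722/5 ≈ 1544.4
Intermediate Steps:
g(S, Z) = -3 + S*Z (g(S, Z) = Z*S - 3 = S*Z - 3 = -3 + S*Z)
R(T) = 2*T
x(K, p) = 2 - K/2 (x(K, p) = -1 + (2*3 - K)/2 = -1 + (6 - K)/2 = -1 + (3 - K/2) = 2 - K/2)
54054/x(-66, g(-14, 1)) = 54054/(2 - 1/2*(-66)) = 54054/(2 + 33) = 54054/35 = 54054*(1/35) = 7722/5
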